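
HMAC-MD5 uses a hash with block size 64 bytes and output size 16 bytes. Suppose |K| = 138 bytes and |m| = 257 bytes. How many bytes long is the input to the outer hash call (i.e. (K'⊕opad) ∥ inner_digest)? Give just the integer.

Key is 138 > 64 bytes, so it is hashed to 16 bytes then zero-padded to 64: |K'| = 64.
Outer input = (K'⊕opad) ∥ H(inner) → 64 + 16 = 80 bytes.

80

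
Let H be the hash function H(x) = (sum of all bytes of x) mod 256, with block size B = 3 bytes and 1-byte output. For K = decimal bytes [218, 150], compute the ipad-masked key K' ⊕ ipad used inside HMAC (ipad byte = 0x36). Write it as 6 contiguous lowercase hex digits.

eca036

Key decimal bytes [218, 150] = da 96 is 2 bytes ≤ B = 3; zero-pad to 3 bytes: K' = da 96 00.
XOR each byte with 0x36: da⊕36=ec, 96⊕36=a0, 00⊕36=36.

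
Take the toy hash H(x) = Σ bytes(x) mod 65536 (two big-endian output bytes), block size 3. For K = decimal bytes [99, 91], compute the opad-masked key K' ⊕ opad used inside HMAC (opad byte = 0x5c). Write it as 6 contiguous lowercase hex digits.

Key decimal bytes [99, 91] = 63 5b is 2 bytes ≤ B = 3; zero-pad to 3 bytes: K' = 63 5b 00.
XOR each byte with 0x5c: 63⊕5c=3f, 5b⊕5c=07, 00⊕5c=5c.

3f075c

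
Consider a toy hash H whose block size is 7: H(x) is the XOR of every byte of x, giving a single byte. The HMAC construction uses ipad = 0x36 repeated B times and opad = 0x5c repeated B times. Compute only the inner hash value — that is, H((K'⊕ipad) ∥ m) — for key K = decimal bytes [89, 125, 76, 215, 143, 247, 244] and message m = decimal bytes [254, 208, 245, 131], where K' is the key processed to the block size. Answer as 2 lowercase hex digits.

Key decimal bytes [89, 125, 76, 215, 143, 247, 244] = 59 7d 4c d7 8f f7 f4 is exactly B = 7 bytes: K' = 59 7d 4c d7 8f f7 f4.
K' ⊕ ipad = 6f 4b 7a e1 b9 c1 c2.
Inner input = 6f 4b 7a e1 b9 c1 c2 ∥ fe d0 f5 83.
Inner hash: XOR 6f⊕4b⊕7a⊕e1⊕b9⊕c1⊕c2⊕fe⊕d0⊕f5⊕83 = 5d.

5d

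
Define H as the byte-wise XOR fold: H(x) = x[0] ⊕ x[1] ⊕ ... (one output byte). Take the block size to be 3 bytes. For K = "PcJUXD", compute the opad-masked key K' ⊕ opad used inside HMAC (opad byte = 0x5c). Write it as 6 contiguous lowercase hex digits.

Key "PcJUXD" = 50 63 4a 55 58 44 is 6 bytes > B = 3, so hash it first: H(key) = 30, then zero-pad to 3 bytes: K' = 30 00 00.
XOR each byte with 0x5c: 30⊕5c=6c, 00⊕5c=5c, 00⊕5c=5c.

6c5c5c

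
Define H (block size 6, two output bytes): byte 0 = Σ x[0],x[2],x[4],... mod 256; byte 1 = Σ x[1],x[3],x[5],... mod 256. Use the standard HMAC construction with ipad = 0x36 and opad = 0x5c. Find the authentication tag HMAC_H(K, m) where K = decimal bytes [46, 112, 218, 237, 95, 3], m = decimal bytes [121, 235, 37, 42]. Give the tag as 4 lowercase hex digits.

Key decimal bytes [46, 112, 218, 237, 95, 3] = 2e 70 da ed 5f 03 is exactly B = 6 bytes: K' = 2e 70 da ed 5f 03.
K' ⊕ ipad = 18 46 ec db 69 35.  K' ⊕ opad = 72 2c 86 b1 03 5f.
Inner input = (K'⊕ipad) ∥ m = 18 46 ec db 69 35 ∥ 79 eb 25 2a.
Inner hash: even-index sum = 523 mod 256 = 11; odd-index sum = 619 mod 256 = 107 → 0b 6b.
Outer input = (K'⊕opad) ∥ inner = 72 2c 86 b1 03 5f ∥ 0b 6b.
Outer hash (tag): even-index sum = 262 mod 256 = 6; odd-index sum = 423 mod 256 = 167 → 06 a7.

06a7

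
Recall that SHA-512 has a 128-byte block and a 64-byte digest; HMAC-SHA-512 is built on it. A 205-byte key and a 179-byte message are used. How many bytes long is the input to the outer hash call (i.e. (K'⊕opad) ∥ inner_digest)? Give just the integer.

192

Key is 205 > 128 bytes, so it is hashed to 64 bytes then zero-padded to 128: |K'| = 128.
Outer input = (K'⊕opad) ∥ H(inner) → 128 + 64 = 192 bytes.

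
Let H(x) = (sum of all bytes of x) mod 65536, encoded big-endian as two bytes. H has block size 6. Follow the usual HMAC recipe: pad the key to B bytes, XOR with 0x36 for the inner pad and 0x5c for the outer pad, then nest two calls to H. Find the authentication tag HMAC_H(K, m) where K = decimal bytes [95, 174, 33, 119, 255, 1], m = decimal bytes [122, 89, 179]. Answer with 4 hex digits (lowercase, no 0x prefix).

037f

Key decimal bytes [95, 174, 33, 119, 255, 1] = 5f ae 21 77 ff 01 is exactly B = 6 bytes: K' = 5f ae 21 77 ff 01.
K' ⊕ ipad = 69 98 17 41 c9 37.  K' ⊕ opad = 03 f2 7d 2b a3 5d.
Inner input = (K'⊕ipad) ∥ m = 69 98 17 41 c9 37 ∥ 7a 59 b3.
Inner hash: sum = 105+152+23+65+201+55+122+89+179 = 991 → 03 df.
Outer input = (K'⊕opad) ∥ inner = 03 f2 7d 2b a3 5d ∥ 03 df.
Outer hash (tag): sum = 3+242+125+43+163+93+3+223 = 895 → 03 7f.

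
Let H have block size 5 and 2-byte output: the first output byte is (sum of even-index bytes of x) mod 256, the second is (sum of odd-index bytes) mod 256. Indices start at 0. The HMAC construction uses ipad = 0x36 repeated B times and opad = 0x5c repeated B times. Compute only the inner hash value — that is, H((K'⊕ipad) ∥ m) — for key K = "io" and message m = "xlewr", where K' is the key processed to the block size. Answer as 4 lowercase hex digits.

Key "io" = 69 6f is 2 bytes ≤ B = 5; zero-pad to 5 bytes: K' = 69 6f 00 00 00.
K' ⊕ ipad = 5f 59 36 36 36.
Inner input = 5f 59 36 36 36 ∥ 78 6c 65 77 72.
Inner hash: even-index sum = 430 mod 256 = 174; odd-index sum = 478 mod 256 = 222 → ae de.

aede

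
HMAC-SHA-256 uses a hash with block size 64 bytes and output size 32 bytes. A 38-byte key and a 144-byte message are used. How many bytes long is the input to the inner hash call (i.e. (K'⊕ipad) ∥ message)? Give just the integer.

208

Key is 38 ≤ 64 bytes, zero-padded: |K'| = 64.
Inner input = (K'⊕ipad) ∥ m → 64 + 144 = 208 bytes.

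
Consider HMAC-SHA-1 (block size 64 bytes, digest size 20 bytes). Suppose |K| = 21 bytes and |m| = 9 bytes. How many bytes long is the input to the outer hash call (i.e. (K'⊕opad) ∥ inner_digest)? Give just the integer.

84

Key is 21 ≤ 64 bytes, zero-padded: |K'| = 64.
Outer input = (K'⊕opad) ∥ H(inner) → 64 + 20 = 84 bytes.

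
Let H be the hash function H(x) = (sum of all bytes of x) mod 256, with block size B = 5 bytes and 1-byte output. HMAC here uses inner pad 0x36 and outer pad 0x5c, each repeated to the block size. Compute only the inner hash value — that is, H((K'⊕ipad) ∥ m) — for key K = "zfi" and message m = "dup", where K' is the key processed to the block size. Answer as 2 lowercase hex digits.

b0

Key "zfi" = 7a 66 69 is 3 bytes ≤ B = 5; zero-pad to 5 bytes: K' = 7a 66 69 00 00.
K' ⊕ ipad = 4c 50 5f 36 36.
Inner input = 4c 50 5f 36 36 ∥ 64 75 70.
Inner hash: sum = 76+80+95+54+54+100+117+112 = 688; mod 256 = 176 → b0.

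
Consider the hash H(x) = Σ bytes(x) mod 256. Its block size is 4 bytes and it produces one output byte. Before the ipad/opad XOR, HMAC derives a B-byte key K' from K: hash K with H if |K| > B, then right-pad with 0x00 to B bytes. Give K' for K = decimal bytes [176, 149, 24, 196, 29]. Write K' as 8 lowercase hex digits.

|K| = 5 > B = 4, so first hash the key.
H(K): sum = 176+149+24+196+29 = 574; mod 256 = 62 → 3e.
Zero-pad H(K) = 3e to 4 bytes: K' = 3e 00 00 00.

3e000000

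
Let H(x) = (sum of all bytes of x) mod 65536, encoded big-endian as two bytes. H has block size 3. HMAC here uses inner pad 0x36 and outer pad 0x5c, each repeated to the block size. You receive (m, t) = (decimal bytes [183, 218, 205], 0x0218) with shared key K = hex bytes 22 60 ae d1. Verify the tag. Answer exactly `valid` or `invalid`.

valid

Key hex bytes 22 60 ae d1 is 4 bytes > B = 3, so hash it first: H(key) = 02 01, then zero-pad to 3 bytes: K' = 02 01 00.
K' ⊕ ipad = 34 37 36; K' ⊕ opad = 5e 5d 5c.
Inner hash: sum = 52+55+54+183+218+205 = 767 → 02 ff.
Outer hash (recomputed tag): sum = 94+93+92+2+255 = 536 → 02 18.
Recomputed tag = 0218; claimed = 0218 → match.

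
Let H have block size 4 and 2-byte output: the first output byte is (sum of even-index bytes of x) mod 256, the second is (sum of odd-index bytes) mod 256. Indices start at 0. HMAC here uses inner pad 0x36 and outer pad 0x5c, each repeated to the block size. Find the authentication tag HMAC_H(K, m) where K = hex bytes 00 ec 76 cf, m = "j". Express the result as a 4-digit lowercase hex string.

6616

Key hex bytes 00 ec 76 cf is exactly B = 4 bytes: K' = 00 ec 76 cf.
K' ⊕ ipad = 36 da 40 f9.  K' ⊕ opad = 5c b0 2a 93.
Inner input = (K'⊕ipad) ∥ m = 36 da 40 f9 ∥ 6a.
Inner hash: even-index sum = 224 mod 256 = 224; odd-index sum = 467 mod 256 = 211 → e0 d3.
Outer input = (K'⊕opad) ∥ inner = 5c b0 2a 93 ∥ e0 d3.
Outer hash (tag): even-index sum = 358 mod 256 = 102; odd-index sum = 534 mod 256 = 22 → 66 16.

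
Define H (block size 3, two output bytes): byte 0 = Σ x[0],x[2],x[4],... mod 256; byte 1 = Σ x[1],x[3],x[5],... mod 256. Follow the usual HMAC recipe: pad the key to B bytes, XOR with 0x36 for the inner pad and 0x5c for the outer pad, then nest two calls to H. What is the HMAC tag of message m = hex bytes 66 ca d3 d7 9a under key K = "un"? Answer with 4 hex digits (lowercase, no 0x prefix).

b04c

Key "un" = 75 6e is 2 bytes ≤ B = 3; zero-pad to 3 bytes: K' = 75 6e 00.
K' ⊕ ipad = 43 58 36.  K' ⊕ opad = 29 32 5c.
Inner input = (K'⊕ipad) ∥ m = 43 58 36 ∥ 66 ca d3 d7 9a.
Inner hash: even-index sum = 538 mod 256 = 26; odd-index sum = 555 mod 256 = 43 → 1a 2b.
Outer input = (K'⊕opad) ∥ inner = 29 32 5c ∥ 1a 2b.
Outer hash (tag): even-index sum = 176 mod 256 = 176; odd-index sum = 76 mod 256 = 76 → b0 4c.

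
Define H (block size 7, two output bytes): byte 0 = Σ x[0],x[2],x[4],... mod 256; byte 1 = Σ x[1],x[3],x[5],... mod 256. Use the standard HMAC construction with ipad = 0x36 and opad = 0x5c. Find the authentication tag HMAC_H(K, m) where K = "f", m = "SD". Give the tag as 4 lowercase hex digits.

Key "f" = 66 is 1 byte ≤ B = 7; zero-pad to 7 bytes: K' = 66 00 00 00 00 00 00.
K' ⊕ ipad = 50 36 36 36 36 36 36.  K' ⊕ opad = 3a 5c 5c 5c 5c 5c 5c.
Inner input = (K'⊕ipad) ∥ m = 50 36 36 36 36 36 36 ∥ 53 44.
Inner hash: even-index sum = 310 mod 256 = 54; odd-index sum = 245 mod 256 = 245 → 36 f5.
Outer input = (K'⊕opad) ∥ inner = 3a 5c 5c 5c 5c 5c 5c ∥ 36 f5.
Outer hash (tag): even-index sum = 579 mod 256 = 67; odd-index sum = 330 mod 256 = 74 → 43 4a.

434a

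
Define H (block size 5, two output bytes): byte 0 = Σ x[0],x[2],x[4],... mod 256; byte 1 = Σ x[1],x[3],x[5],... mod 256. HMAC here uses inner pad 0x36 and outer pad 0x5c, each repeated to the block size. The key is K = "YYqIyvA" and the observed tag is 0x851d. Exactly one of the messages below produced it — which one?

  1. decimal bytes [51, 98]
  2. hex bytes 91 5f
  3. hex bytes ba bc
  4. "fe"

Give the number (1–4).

2

Key "YYqIyvA" = 59 59 71 49 79 76 41 is 7 bytes > B = 5, so hash it first: H(key) = 84 18, then zero-pad to 5 bytes: K' = 84 18 00 00 00.
K' ⊕ ipad = b2 2e 36 36 36; K' ⊕ opad = d8 44 5c 5c 5c.
m1: inner = H(b2 2e 36 36 36 33 62) = 80 97; tag = H(d8 44 5c 5c 5c 80 97) = 2720
m2: inner = H(b2 2e 36 36 36 91 5f) = 7d f5; tag = H(d8 44 5c 5c 5c 7d f5) = 851d ← matches
m3: inner = H(b2 2e 36 36 36 ba bc) = da 1e; tag = H(d8 44 5c 5c 5c da 1e) = ae7a
m4: inner = H(b2 2e 36 36 36 66 65) = 83 ca; tag = H(d8 44 5c 5c 5c 83 ca) = 5a23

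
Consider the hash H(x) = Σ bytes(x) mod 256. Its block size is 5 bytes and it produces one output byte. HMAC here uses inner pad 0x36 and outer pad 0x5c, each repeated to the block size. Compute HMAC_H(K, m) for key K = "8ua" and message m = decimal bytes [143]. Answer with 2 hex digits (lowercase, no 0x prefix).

25

Key "8ua" = 38 75 61 is 3 bytes ≤ B = 5; zero-pad to 5 bytes: K' = 38 75 61 00 00.
K' ⊕ ipad = 0e 43 57 36 36.  K' ⊕ opad = 64 29 3d 5c 5c.
Inner input = (K'⊕ipad) ∥ m = 0e 43 57 36 36 ∥ 8f.
Inner hash: sum = 14+67+87+54+54+143 = 419; mod 256 = 163 → a3.
Outer input = (K'⊕opad) ∥ inner = 64 29 3d 5c 5c ∥ a3.
Outer hash (tag): sum = 100+41+61+92+92+163 = 549; mod 256 = 37 → 25.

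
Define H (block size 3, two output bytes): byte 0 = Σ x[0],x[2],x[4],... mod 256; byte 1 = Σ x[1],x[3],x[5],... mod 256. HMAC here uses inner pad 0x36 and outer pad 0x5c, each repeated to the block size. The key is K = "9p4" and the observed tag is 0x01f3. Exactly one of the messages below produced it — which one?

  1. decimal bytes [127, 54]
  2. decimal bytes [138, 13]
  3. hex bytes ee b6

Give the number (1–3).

Key "9p4" = 39 70 34 is exactly B = 3 bytes: K' = 39 70 34.
K' ⊕ ipad = 0f 46 02; K' ⊕ opad = 65 2c 68.
m1: inner = H(0f 46 02 7f 36) = 47 c5; tag = H(65 2c 68 47 c5) = 9273
m2: inner = H(0f 46 02 8a 0d) = 1e d0; tag = H(65 2c 68 1e d0) = 9d4a
m3: inner = H(0f 46 02 ee b6) = c7 34; tag = H(65 2c 68 c7 34) = 01f3 ← matches

3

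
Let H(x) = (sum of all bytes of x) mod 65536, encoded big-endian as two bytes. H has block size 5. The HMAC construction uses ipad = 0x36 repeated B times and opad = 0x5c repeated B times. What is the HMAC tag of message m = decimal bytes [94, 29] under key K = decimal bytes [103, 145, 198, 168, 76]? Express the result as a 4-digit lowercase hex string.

0324

Key decimal bytes [103, 145, 198, 168, 76] = 67 91 c6 a8 4c is exactly B = 5 bytes: K' = 67 91 c6 a8 4c.
K' ⊕ ipad = 51 a7 f0 9e 7a.  K' ⊕ opad = 3b cd 9a f4 10.
Inner input = (K'⊕ipad) ∥ m = 51 a7 f0 9e 7a ∥ 5e 1d.
Inner hash: sum = 81+167+240+158+122+94+29 = 891 → 03 7b.
Outer input = (K'⊕opad) ∥ inner = 3b cd 9a f4 10 ∥ 03 7b.
Outer hash (tag): sum = 59+205+154+244+16+3+123 = 804 → 03 24.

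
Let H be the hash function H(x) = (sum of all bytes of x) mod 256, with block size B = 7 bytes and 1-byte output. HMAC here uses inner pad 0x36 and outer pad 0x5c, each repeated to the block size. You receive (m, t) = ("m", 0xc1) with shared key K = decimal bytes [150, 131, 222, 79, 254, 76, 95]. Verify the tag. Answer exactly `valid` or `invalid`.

valid

Key decimal bytes [150, 131, 222, 79, 254, 76, 95] = 96 83 de 4f fe 4c 5f is exactly B = 7 bytes: K' = 96 83 de 4f fe 4c 5f.
K' ⊕ ipad = a0 b5 e8 79 c8 7a 69; K' ⊕ opad = ca df 82 13 a2 10 03.
Inner hash: sum = 160+181+232+121+200+122+105+109 = 1230; mod 256 = 206 → ce.
Outer hash (recomputed tag): sum = 202+223+130+19+162+16+3+206 = 961; mod 256 = 193 → c1.
Recomputed tag = c1; claimed = c1 → match.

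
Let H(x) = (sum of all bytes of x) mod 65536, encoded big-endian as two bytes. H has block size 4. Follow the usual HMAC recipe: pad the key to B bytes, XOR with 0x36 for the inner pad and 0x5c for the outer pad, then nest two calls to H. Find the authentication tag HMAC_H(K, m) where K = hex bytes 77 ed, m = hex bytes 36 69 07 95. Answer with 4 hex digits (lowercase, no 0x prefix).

0259

Key hex bytes 77 ed is 2 bytes ≤ B = 4; zero-pad to 4 bytes: K' = 77 ed 00 00.
K' ⊕ ipad = 41 db 36 36.  K' ⊕ opad = 2b b1 5c 5c.
Inner input = (K'⊕ipad) ∥ m = 41 db 36 36 ∥ 36 69 07 95.
Inner hash: sum = 65+219+54+54+54+105+7+149 = 707 → 02 c3.
Outer input = (K'⊕opad) ∥ inner = 2b b1 5c 5c ∥ 02 c3.
Outer hash (tag): sum = 43+177+92+92+2+195 = 601 → 02 59.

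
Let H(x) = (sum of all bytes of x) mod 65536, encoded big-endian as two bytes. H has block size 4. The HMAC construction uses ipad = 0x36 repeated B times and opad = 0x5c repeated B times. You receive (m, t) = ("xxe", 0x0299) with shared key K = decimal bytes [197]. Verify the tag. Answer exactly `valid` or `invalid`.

valid

Key decimal bytes [197] = c5 is 1 byte ≤ B = 4; zero-pad to 4 bytes: K' = c5 00 00 00.
K' ⊕ ipad = f3 36 36 36; K' ⊕ opad = 99 5c 5c 5c.
Inner hash: sum = 243+54+54+54+120+120+101 = 746 → 02 ea.
Outer hash (recomputed tag): sum = 153+92+92+92+2+234 = 665 → 02 99.
Recomputed tag = 0299; claimed = 0299 → match.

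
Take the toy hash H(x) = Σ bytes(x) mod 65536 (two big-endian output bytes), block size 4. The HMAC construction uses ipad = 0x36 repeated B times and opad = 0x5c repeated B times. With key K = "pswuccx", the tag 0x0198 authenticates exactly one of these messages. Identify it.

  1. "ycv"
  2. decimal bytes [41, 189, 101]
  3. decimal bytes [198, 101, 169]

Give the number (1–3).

Key "pswuccx" = 70 73 77 75 63 63 78 is 7 bytes > B = 4, so hash it first: H(key) = 03 0d, then zero-pad to 4 bytes: K' = 03 0d 00 00.
K' ⊕ ipad = 35 3b 36 36; K' ⊕ opad = 5f 51 5c 5c.
m1: inner = H(35 3b 36 36 79 63 76) = 02 2e; tag = H(5f 51 5c 5c 02 2e) = 0198 ← matches
m2: inner = H(35 3b 36 36 29 bd 65) = 02 27; tag = H(5f 51 5c 5c 02 27) = 0191
m3: inner = H(35 3b 36 36 c6 65 a9) = 02 b0; tag = H(5f 51 5c 5c 02 b0) = 021a

1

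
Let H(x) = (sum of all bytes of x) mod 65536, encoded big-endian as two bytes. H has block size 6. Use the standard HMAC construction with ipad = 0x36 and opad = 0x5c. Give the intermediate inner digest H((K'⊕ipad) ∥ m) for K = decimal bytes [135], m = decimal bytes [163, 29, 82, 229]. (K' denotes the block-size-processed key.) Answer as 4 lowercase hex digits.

Key decimal bytes [135] = 87 is 1 byte ≤ B = 6; zero-pad to 6 bytes: K' = 87 00 00 00 00 00.
K' ⊕ ipad = b1 36 36 36 36 36.
Inner input = b1 36 36 36 36 36 ∥ a3 1d 52 e5.
Inner hash: sum = 177+54+54+54+54+54+163+29+82+229 = 950 → 03 b6.

03b6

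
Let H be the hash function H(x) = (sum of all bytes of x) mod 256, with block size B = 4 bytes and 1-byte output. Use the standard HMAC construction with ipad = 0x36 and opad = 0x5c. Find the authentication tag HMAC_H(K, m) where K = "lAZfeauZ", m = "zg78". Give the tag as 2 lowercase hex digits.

Key "lAZfeauZ" = 6c 41 5a 66 65 61 75 5a is 8 bytes > B = 4, so hash it first: H(key) = 02, then zero-pad to 4 bytes: K' = 02 00 00 00.
K' ⊕ ipad = 34 36 36 36.  K' ⊕ opad = 5e 5c 5c 5c.
Inner input = (K'⊕ipad) ∥ m = 34 36 36 36 ∥ 7a 67 37 38.
Inner hash: sum = 52+54+54+54+122+103+55+56 = 550; mod 256 = 38 → 26.
Outer input = (K'⊕opad) ∥ inner = 5e 5c 5c 5c ∥ 26.
Outer hash (tag): sum = 94+92+92+92+38 = 408; mod 256 = 152 → 98.

98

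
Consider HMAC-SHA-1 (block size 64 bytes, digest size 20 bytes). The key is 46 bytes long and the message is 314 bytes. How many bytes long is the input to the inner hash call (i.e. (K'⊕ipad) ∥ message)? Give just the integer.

Key is 46 ≤ 64 bytes, zero-padded: |K'| = 64.
Inner input = (K'⊕ipad) ∥ m → 64 + 314 = 378 bytes.

378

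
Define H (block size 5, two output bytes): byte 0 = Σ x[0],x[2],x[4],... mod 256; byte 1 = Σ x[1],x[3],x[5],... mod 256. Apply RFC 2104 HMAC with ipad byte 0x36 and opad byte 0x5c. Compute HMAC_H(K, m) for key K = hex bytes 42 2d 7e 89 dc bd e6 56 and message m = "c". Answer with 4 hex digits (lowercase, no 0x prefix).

2e11

Key hex bytes 42 2d 7e 89 dc bd e6 56 is 8 bytes > B = 5, so hash it first: H(key) = 82 c9, then zero-pad to 5 bytes: K' = 82 c9 00 00 00.
K' ⊕ ipad = b4 ff 36 36 36.  K' ⊕ opad = de 95 5c 5c 5c.
Inner input = (K'⊕ipad) ∥ m = b4 ff 36 36 36 ∥ 63.
Inner hash: even-index sum = 288 mod 256 = 32; odd-index sum = 408 mod 256 = 152 → 20 98.
Outer input = (K'⊕opad) ∥ inner = de 95 5c 5c 5c ∥ 20 98.
Outer hash (tag): even-index sum = 558 mod 256 = 46; odd-index sum = 273 mod 256 = 17 → 2e 11.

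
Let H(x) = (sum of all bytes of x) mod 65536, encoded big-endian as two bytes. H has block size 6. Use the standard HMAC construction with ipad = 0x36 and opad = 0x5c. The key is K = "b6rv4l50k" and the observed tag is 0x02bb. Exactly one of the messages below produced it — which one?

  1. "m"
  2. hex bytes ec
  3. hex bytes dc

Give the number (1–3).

1

Key "b6rv4l50k" = 62 36 72 76 34 6c 35 30 6b is 9 bytes > B = 6, so hash it first: H(key) = 02 f0, then zero-pad to 6 bytes: K' = 02 f0 00 00 00 00.
K' ⊕ ipad = 34 c6 36 36 36 36; K' ⊕ opad = 5e ac 5c 5c 5c 5c.
m1: inner = H(34 c6 36 36 36 36 6d) = 02 3f; tag = H(5e ac 5c 5c 5c 5c 02 3f) = 02bb ← matches
m2: inner = H(34 c6 36 36 36 36 ec) = 02 be; tag = H(5e ac 5c 5c 5c 5c 02 be) = 033a
m3: inner = H(34 c6 36 36 36 36 dc) = 02 ae; tag = H(5e ac 5c 5c 5c 5c 02 ae) = 032a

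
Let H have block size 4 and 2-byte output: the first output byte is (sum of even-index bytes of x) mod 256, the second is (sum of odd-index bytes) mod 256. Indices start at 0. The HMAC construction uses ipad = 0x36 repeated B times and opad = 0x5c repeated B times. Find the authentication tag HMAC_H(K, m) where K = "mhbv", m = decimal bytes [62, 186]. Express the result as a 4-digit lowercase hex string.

Key "mhbv" = 6d 68 62 76 is exactly B = 4 bytes: K' = 6d 68 62 76.
K' ⊕ ipad = 5b 5e 54 40.  K' ⊕ opad = 31 34 3e 2a.
Inner input = (K'⊕ipad) ∥ m = 5b 5e 54 40 ∥ 3e ba.
Inner hash: even-index sum = 237 mod 256 = 237; odd-index sum = 344 mod 256 = 88 → ed 58.
Outer input = (K'⊕opad) ∥ inner = 31 34 3e 2a ∥ ed 58.
Outer hash (tag): even-index sum = 348 mod 256 = 92; odd-index sum = 182 mod 256 = 182 → 5c b6.

5cb6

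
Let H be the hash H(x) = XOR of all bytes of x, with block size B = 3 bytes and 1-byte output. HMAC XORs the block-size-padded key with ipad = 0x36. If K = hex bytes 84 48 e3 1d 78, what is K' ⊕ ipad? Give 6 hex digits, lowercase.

Key hex bytes 84 48 e3 1d 78 is 5 bytes > B = 3, so hash it first: H(key) = 4a, then zero-pad to 3 bytes: K' = 4a 00 00.
XOR each byte with 0x36: 4a⊕36=7c, 00⊕36=36, 00⊕36=36.

7c3636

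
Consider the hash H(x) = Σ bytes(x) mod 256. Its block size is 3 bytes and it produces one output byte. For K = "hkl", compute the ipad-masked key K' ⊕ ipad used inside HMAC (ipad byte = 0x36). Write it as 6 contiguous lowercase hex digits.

Key "hkl" = 68 6b 6c is exactly B = 3 bytes: K' = 68 6b 6c.
XOR each byte with 0x36: 68⊕36=5e, 6b⊕36=5d, 6c⊕36=5a.

5e5d5a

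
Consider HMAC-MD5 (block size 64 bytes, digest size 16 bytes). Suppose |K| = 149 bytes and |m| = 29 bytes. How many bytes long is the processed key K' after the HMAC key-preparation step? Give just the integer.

64

Key is 149 > 64 bytes, so it is hashed to 16 bytes then zero-padded to 64: |K'| = 64.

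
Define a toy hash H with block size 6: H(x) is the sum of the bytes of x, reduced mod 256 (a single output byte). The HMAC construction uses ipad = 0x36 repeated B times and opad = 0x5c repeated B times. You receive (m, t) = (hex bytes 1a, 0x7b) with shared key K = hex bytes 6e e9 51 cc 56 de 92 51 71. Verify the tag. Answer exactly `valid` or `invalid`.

invalid

Key hex bytes 6e e9 51 cc 56 de 92 51 71 is 9 bytes > B = 6, so hash it first: H(key) = fc, then zero-pad to 6 bytes: K' = fc 00 00 00 00 00.
K' ⊕ ipad = ca 36 36 36 36 36; K' ⊕ opad = a0 5c 5c 5c 5c 5c.
Inner hash: sum = 202+54+54+54+54+54+26 = 498; mod 256 = 242 → f2.
Outer hash (recomputed tag): sum = 160+92+92+92+92+92+242 = 862; mod 256 = 94 → 5e.
Recomputed tag = 5e; claimed = 7b → mismatch.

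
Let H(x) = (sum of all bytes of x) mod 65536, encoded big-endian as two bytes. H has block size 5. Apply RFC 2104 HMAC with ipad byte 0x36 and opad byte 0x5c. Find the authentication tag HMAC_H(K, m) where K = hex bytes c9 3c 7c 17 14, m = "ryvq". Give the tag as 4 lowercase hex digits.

0213

Key hex bytes c9 3c 7c 17 14 is exactly B = 5 bytes: K' = c9 3c 7c 17 14.
K' ⊕ ipad = ff 0a 4a 21 22.  K' ⊕ opad = 95 60 20 4b 48.
Inner input = (K'⊕ipad) ∥ m = ff 0a 4a 21 22 ∥ 72 79 76 71.
Inner hash: sum = 255+10+74+33+34+114+121+118+113 = 872 → 03 68.
Outer input = (K'⊕opad) ∥ inner = 95 60 20 4b 48 ∥ 03 68.
Outer hash (tag): sum = 149+96+32+75+72+3+104 = 531 → 02 13.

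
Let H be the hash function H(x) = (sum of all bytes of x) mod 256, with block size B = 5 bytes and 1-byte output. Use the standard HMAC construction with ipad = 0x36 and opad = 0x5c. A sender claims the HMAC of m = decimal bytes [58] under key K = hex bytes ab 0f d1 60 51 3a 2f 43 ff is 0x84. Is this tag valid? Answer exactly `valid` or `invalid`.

Key hex bytes ab 0f d1 60 51 3a 2f 43 ff is 9 bytes > B = 5, so hash it first: H(key) = e7, then zero-pad to 5 bytes: K' = e7 00 00 00 00.
K' ⊕ ipad = d1 36 36 36 36; K' ⊕ opad = bb 5c 5c 5c 5c.
Inner hash: sum = 209+54+54+54+54+58 = 483; mod 256 = 227 → e3.
Outer hash (recomputed tag): sum = 187+92+92+92+92+227 = 782; mod 256 = 14 → 0e.
Recomputed tag = 0e; claimed = 84 → mismatch.

invalid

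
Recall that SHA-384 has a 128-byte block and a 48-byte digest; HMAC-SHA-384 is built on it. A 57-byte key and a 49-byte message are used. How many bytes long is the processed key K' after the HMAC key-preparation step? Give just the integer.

128

Key is 57 ≤ 128 bytes, zero-padded: |K'| = 128.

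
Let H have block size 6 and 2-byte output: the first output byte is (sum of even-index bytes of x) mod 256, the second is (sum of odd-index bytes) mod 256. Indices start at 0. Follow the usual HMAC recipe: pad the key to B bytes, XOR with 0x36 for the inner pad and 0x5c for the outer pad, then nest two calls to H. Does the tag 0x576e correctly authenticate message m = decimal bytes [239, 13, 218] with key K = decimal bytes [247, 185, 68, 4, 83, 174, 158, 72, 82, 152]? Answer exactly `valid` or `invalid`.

invalid

Key decimal bytes [247, 185, 68, 4, 83, 174, 158, 72, 82, 152] = f7 b9 44 04 53 ae 9e 48 52 98 is 10 bytes > B = 6, so hash it first: H(key) = 7e 4b, then zero-pad to 6 bytes: K' = 7e 4b 00 00 00 00.
K' ⊕ ipad = 48 7d 36 36 36 36; K' ⊕ opad = 22 17 5c 5c 5c 5c.
Inner hash: even-index sum = 637 mod 256 = 125; odd-index sum = 246 mod 256 = 246 → 7d f6.
Outer hash (recomputed tag): even-index sum = 343 mod 256 = 87; odd-index sum = 453 mod 256 = 197 → 57 c5.
Recomputed tag = 57c5; claimed = 576e → mismatch.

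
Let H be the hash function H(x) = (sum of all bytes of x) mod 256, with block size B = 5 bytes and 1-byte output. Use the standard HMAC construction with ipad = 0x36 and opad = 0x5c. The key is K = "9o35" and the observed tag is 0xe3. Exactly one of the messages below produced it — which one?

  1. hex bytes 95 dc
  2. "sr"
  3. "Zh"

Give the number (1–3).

1

Key "9o35" = 39 6f 33 35 is 4 bytes ≤ B = 5; zero-pad to 5 bytes: K' = 39 6f 33 35 00.
K' ⊕ ipad = 0f 59 05 03 36; K' ⊕ opad = 65 33 6f 69 5c.
m1: inner = H(0f 59 05 03 36 95 dc) = 17; tag = H(65 33 6f 69 5c 17) = e3 ← matches
m2: inner = H(0f 59 05 03 36 73 72) = 8b; tag = H(65 33 6f 69 5c 8b) = 57
m3: inner = H(0f 59 05 03 36 5a 68) = 68; tag = H(65 33 6f 69 5c 68) = 34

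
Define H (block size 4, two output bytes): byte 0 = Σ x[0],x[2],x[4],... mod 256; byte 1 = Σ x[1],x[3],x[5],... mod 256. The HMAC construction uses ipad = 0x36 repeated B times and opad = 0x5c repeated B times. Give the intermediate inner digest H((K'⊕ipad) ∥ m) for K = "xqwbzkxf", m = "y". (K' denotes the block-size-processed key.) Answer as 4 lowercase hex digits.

86c8

Key "xqwbzkxf" = 78 71 77 62 7a 6b 78 66 is 8 bytes > B = 4, so hash it first: H(key) = e1 a4, then zero-pad to 4 bytes: K' = e1 a4 00 00.
K' ⊕ ipad = d7 92 36 36.
Inner input = d7 92 36 36 ∥ 79.
Inner hash: even-index sum = 390 mod 256 = 134; odd-index sum = 200 mod 256 = 200 → 86 c8.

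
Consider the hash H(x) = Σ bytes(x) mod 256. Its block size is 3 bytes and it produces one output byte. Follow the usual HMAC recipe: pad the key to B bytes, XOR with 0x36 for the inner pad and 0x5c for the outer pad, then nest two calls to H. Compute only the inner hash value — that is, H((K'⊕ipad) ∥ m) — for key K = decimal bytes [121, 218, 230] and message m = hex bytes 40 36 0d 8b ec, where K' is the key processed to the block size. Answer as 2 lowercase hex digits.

Key decimal bytes [121, 218, 230] = 79 da e6 is exactly B = 3 bytes: K' = 79 da e6.
K' ⊕ ipad = 4f ec d0.
Inner input = 4f ec d0 ∥ 40 36 0d 8b ec.
Inner hash: sum = 79+236+208+64+54+13+139+236 = 1029; mod 256 = 5 → 05.

05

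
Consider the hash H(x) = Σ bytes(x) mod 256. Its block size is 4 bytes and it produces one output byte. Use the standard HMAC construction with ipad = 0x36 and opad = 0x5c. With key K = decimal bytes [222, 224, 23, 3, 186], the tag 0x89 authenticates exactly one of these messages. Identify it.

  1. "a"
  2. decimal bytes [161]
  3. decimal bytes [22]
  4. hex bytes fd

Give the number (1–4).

1

Key decimal bytes [222, 224, 23, 3, 186] = de e0 17 03 ba is 5 bytes > B = 4, so hash it first: H(key) = 92, then zero-pad to 4 bytes: K' = 92 00 00 00.
K' ⊕ ipad = a4 36 36 36; K' ⊕ opad = ce 5c 5c 5c.
m1: inner = H(a4 36 36 36 61) = a7; tag = H(ce 5c 5c 5c a7) = 89 ← matches
m2: inner = H(a4 36 36 36 a1) = e7; tag = H(ce 5c 5c 5c e7) = c9
m3: inner = H(a4 36 36 36 16) = 5c; tag = H(ce 5c 5c 5c 5c) = 3e
m4: inner = H(a4 36 36 36 fd) = 43; tag = H(ce 5c 5c 5c 43) = 25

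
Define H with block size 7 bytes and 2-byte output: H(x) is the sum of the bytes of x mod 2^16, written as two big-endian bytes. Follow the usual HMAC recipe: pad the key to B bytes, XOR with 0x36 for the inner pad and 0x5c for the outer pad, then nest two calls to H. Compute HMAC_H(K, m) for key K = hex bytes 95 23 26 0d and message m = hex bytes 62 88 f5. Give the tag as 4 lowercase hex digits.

Key hex bytes 95 23 26 0d is 4 bytes ≤ B = 7; zero-pad to 7 bytes: K' = 95 23 26 0d 00 00 00.
K' ⊕ ipad = a3 15 10 3b 36 36 36.  K' ⊕ opad = c9 7f 7a 51 5c 5c 5c.
Inner input = (K'⊕ipad) ∥ m = a3 15 10 3b 36 36 36 ∥ 62 88 f5.
Inner hash: sum = 163+21+16+59+54+54+54+98+136+245 = 900 → 03 84.
Outer input = (K'⊕opad) ∥ inner = c9 7f 7a 51 5c 5c 5c ∥ 03 84.
Outer hash (tag): sum = 201+127+122+81+92+92+92+3+132 = 942 → 03 ae.

03ae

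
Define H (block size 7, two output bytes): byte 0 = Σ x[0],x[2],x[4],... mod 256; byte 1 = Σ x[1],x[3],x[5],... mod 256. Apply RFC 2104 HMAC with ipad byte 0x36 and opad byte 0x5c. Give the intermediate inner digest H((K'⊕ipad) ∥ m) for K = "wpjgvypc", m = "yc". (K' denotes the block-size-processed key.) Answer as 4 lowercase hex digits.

Key "wpjgvypc" = 77 70 6a 67 76 79 70 63 is 8 bytes > B = 7, so hash it first: H(key) = c7 b3, then zero-pad to 7 bytes: K' = c7 b3 00 00 00 00 00.
K' ⊕ ipad = f1 85 36 36 36 36 36.
Inner input = f1 85 36 36 36 36 36 ∥ 79 63.
Inner hash: even-index sum = 502 mod 256 = 246; odd-index sum = 362 mod 256 = 106 → f6 6a.

f66a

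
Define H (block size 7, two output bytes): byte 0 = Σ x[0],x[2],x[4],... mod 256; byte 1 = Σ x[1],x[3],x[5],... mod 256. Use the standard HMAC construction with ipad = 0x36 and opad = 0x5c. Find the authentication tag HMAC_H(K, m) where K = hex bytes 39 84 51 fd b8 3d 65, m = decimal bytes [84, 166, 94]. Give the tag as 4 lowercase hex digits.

c9d7

Key hex bytes 39 84 51 fd b8 3d 65 is exactly B = 7 bytes: K' = 39 84 51 fd b8 3d 65.
K' ⊕ ipad = 0f b2 67 cb 8e 0b 53.  K' ⊕ opad = 65 d8 0d a1 e4 61 39.
Inner input = (K'⊕ipad) ∥ m = 0f b2 67 cb 8e 0b 53 ∥ 54 a6 5e.
Inner hash: even-index sum = 509 mod 256 = 253; odd-index sum = 570 mod 256 = 58 → fd 3a.
Outer input = (K'⊕opad) ∥ inner = 65 d8 0d a1 e4 61 39 ∥ fd 3a.
Outer hash (tag): even-index sum = 457 mod 256 = 201; odd-index sum = 727 mod 256 = 215 → c9 d7.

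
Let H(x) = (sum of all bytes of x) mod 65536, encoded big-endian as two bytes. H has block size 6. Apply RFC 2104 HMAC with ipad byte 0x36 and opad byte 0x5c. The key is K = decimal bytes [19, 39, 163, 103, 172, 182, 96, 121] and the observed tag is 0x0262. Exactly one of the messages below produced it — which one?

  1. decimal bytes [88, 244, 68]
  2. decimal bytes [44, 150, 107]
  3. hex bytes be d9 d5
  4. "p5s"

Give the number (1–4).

4

Key decimal bytes [19, 39, 163, 103, 172, 182, 96, 121] = 13 27 a3 67 ac b6 60 79 is 8 bytes > B = 6, so hash it first: H(key) = 03 7f, then zero-pad to 6 bytes: K' = 03 7f 00 00 00 00.
K' ⊕ ipad = 35 49 36 36 36 36; K' ⊕ opad = 5f 23 5c 5c 5c 5c.
m1: inner = H(35 49 36 36 36 36 58 f4 44) = 02 e6; tag = H(5f 23 5c 5c 5c 5c 02 e6) = 02da
m2: inner = H(35 49 36 36 36 36 2c 96 6b) = 02 83; tag = H(5f 23 5c 5c 5c 5c 02 83) = 0277
m3: inner = H(35 49 36 36 36 36 be d9 d5) = 03 c2; tag = H(5f 23 5c 5c 5c 5c 03 c2) = 02b7
m4: inner = H(35 49 36 36 36 36 70 35 73) = 02 6e; tag = H(5f 23 5c 5c 5c 5c 02 6e) = 0262 ← matches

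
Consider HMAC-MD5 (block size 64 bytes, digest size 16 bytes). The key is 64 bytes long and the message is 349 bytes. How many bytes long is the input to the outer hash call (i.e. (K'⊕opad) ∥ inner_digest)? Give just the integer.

80

Key is 64 ≤ 64 bytes, zero-padded: |K'| = 64.
Outer input = (K'⊕opad) ∥ H(inner) → 64 + 16 = 80 bytes.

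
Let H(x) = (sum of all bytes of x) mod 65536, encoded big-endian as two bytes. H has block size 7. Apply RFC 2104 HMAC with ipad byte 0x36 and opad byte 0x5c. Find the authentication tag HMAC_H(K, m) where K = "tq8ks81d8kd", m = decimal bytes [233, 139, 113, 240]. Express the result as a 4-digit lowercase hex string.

02d4

Key "tq8ks81d8kd" = 74 71 38 6b 73 38 31 64 38 6b 64 is 11 bytes > B = 7, so hash it first: H(key) = 03 cf, then zero-pad to 7 bytes: K' = 03 cf 00 00 00 00 00.
K' ⊕ ipad = 35 f9 36 36 36 36 36.  K' ⊕ opad = 5f 93 5c 5c 5c 5c 5c.
Inner input = (K'⊕ipad) ∥ m = 35 f9 36 36 36 36 36 ∥ e9 8b 71 f0.
Inner hash: sum = 53+249+54+54+54+54+54+233+139+113+240 = 1297 → 05 11.
Outer input = (K'⊕opad) ∥ inner = 5f 93 5c 5c 5c 5c 5c ∥ 05 11.
Outer hash (tag): sum = 95+147+92+92+92+92+92+5+17 = 724 → 02 d4.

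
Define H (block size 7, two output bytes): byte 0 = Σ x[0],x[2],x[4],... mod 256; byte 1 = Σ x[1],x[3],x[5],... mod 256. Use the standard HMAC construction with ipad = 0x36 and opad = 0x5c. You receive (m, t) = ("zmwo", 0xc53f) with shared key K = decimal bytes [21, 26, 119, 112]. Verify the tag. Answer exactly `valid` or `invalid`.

Key decimal bytes [21, 26, 119, 112] = 15 1a 77 70 is 4 bytes ≤ B = 7; zero-pad to 7 bytes: K' = 15 1a 77 70 00 00 00.
K' ⊕ ipad = 23 2c 41 46 36 36 36; K' ⊕ opad = 49 46 2b 2c 5c 5c 5c.
Inner hash: even-index sum = 428 mod 256 = 172; odd-index sum = 409 mod 256 = 153 → ac 99.
Outer hash (recomputed tag): even-index sum = 453 mod 256 = 197; odd-index sum = 378 mod 256 = 122 → c5 7a.
Recomputed tag = c57a; claimed = c53f → mismatch.

invalid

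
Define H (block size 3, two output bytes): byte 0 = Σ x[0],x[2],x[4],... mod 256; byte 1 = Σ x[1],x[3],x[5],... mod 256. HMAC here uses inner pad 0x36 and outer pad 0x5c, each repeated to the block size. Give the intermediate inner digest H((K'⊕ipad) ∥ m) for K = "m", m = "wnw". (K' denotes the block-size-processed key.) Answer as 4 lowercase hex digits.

Key "m" = 6d is 1 byte ≤ B = 3; zero-pad to 3 bytes: K' = 6d 00 00.
K' ⊕ ipad = 5b 36 36.
Inner input = 5b 36 36 ∥ 77 6e 77.
Inner hash: even-index sum = 255 mod 256 = 255; odd-index sum = 292 mod 256 = 36 → ff 24.

ff24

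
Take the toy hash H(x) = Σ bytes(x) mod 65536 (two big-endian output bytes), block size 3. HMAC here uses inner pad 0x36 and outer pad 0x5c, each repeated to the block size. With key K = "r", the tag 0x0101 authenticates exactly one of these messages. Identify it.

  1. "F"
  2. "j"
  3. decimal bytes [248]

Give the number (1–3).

2

Key "r" = 72 is 1 byte ≤ B = 3; zero-pad to 3 bytes: K' = 72 00 00.
K' ⊕ ipad = 44 36 36; K' ⊕ opad = 2e 5c 5c.
m1: inner = H(44 36 36 46) = 00 f6; tag = H(2e 5c 5c 00 f6) = 01dc
m2: inner = H(44 36 36 6a) = 01 1a; tag = H(2e 5c 5c 01 1a) = 0101 ← matches
m3: inner = H(44 36 36 f8) = 01 a8; tag = H(2e 5c 5c 01 a8) = 018f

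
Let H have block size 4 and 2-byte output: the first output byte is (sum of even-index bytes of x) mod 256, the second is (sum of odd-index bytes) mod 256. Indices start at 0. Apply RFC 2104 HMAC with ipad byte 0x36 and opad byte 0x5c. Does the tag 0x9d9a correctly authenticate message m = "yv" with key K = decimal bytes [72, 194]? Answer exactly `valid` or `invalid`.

Key decimal bytes [72, 194] = 48 c2 is 2 bytes ≤ B = 4; zero-pad to 4 bytes: K' = 48 c2 00 00.
K' ⊕ ipad = 7e f4 36 36; K' ⊕ opad = 14 9e 5c 5c.
Inner hash: even-index sum = 301 mod 256 = 45; odd-index sum = 416 mod 256 = 160 → 2d a0.
Outer hash (recomputed tag): even-index sum = 157 mod 256 = 157; odd-index sum = 410 mod 256 = 154 → 9d 9a.
Recomputed tag = 9d9a; claimed = 9d9a → match.

valid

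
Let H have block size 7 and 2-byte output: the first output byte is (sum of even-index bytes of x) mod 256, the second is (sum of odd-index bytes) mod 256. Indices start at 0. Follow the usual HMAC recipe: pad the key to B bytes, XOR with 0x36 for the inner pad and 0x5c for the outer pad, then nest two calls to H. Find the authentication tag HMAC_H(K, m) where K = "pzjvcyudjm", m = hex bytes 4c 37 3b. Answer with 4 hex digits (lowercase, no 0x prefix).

5321

Key "pzjvcyudjm" = 70 7a 6a 76 63 79 75 64 6a 6d is 10 bytes > B = 7, so hash it first: H(key) = 1c 3a, then zero-pad to 7 bytes: K' = 1c 3a 00 00 00 00 00.
K' ⊕ ipad = 2a 0c 36 36 36 36 36.  K' ⊕ opad = 40 66 5c 5c 5c 5c 5c.
Inner input = (K'⊕ipad) ∥ m = 2a 0c 36 36 36 36 36 ∥ 4c 37 3b.
Inner hash: even-index sum = 259 mod 256 = 3; odd-index sum = 255 mod 256 = 255 → 03 ff.
Outer input = (K'⊕opad) ∥ inner = 40 66 5c 5c 5c 5c 5c ∥ 03 ff.
Outer hash (tag): even-index sum = 595 mod 256 = 83; odd-index sum = 289 mod 256 = 33 → 53 21.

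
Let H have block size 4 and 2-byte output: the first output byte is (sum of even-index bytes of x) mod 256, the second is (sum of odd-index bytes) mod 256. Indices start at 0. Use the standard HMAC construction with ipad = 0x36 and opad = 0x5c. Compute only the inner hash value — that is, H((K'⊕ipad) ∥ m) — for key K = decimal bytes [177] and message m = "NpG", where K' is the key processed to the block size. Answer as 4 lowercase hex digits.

Key decimal bytes [177] = b1 is 1 byte ≤ B = 4; zero-pad to 4 bytes: K' = b1 00 00 00.
K' ⊕ ipad = 87 36 36 36.
Inner input = 87 36 36 36 ∥ 4e 70 47.
Inner hash: even-index sum = 338 mod 256 = 82; odd-index sum = 220 mod 256 = 220 → 52 dc.

52dc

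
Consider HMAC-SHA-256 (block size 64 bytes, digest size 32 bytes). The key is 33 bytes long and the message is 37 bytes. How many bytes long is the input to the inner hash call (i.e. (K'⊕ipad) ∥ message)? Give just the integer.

Key is 33 ≤ 64 bytes, zero-padded: |K'| = 64.
Inner input = (K'⊕ipad) ∥ m → 64 + 37 = 101 bytes.

101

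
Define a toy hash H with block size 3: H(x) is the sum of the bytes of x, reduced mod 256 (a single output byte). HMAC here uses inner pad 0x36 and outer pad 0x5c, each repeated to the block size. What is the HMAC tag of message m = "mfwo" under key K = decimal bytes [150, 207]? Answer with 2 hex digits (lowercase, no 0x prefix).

41

Key decimal bytes [150, 207] = 96 cf is 2 bytes ≤ B = 3; zero-pad to 3 bytes: K' = 96 cf 00.
K' ⊕ ipad = a0 f9 36.  K' ⊕ opad = ca 93 5c.
Inner input = (K'⊕ipad) ∥ m = a0 f9 36 ∥ 6d 66 77 6f.
Inner hash: sum = 160+249+54+109+102+119+111 = 904; mod 256 = 136 → 88.
Outer input = (K'⊕opad) ∥ inner = ca 93 5c ∥ 88.
Outer hash (tag): sum = 202+147+92+136 = 577; mod 256 = 65 → 41.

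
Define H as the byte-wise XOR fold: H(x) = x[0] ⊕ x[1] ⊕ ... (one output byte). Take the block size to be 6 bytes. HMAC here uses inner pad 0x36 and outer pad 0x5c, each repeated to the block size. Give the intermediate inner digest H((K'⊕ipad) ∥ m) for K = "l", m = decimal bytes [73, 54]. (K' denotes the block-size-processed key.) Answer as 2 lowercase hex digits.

Key "l" = 6c is 1 byte ≤ B = 6; zero-pad to 6 bytes: K' = 6c 00 00 00 00 00.
K' ⊕ ipad = 5a 36 36 36 36 36.
Inner input = 5a 36 36 36 36 36 ∥ 49 36.
Inner hash: XOR 5a⊕36⊕36⊕36⊕36⊕36⊕49⊕36 = 13.

13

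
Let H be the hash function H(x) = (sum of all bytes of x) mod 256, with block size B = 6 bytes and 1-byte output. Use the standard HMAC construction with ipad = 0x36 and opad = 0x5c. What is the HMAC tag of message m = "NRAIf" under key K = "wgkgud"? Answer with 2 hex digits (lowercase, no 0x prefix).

Key "wgkgud" = 77 67 6b 67 75 64 is exactly B = 6 bytes: K' = 77 67 6b 67 75 64.
K' ⊕ ipad = 41 51 5d 51 43 52.  K' ⊕ opad = 2b 3b 37 3b 29 38.
Inner input = (K'⊕ipad) ∥ m = 41 51 5d 51 43 52 ∥ 4e 52 41 49 66.
Inner hash: sum = 65+81+93+81+67+82+78+82+65+73+102 = 869; mod 256 = 101 → 65.
Outer input = (K'⊕opad) ∥ inner = 2b 3b 37 3b 29 38 ∥ 65.
Outer hash (tag): sum = 43+59+55+59+41+56+101 = 414; mod 256 = 158 → 9e.

9e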